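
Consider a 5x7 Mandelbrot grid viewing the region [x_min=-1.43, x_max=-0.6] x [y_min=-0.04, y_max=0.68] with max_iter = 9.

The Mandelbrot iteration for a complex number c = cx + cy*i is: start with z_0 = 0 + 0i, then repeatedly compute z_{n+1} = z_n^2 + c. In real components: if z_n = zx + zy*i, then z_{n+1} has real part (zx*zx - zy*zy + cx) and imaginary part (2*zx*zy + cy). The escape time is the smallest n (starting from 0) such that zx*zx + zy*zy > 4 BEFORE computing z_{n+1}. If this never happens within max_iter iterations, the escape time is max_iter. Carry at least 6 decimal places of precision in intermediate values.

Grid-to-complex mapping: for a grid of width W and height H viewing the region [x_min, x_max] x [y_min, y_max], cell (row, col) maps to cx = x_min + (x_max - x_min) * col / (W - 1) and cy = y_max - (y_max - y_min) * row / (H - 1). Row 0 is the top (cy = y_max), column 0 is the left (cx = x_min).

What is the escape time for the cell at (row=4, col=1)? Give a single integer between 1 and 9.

z_0 = 0 + 0i, c = -1.2225 + 0.2000i
Iter 1: z = -1.2225 + 0.2000i, |z|^2 = 1.5345
Iter 2: z = 0.2320 + -0.2890i, |z|^2 = 0.1373
Iter 3: z = -1.2522 + 0.0659i, |z|^2 = 1.5723
Iter 4: z = 0.3411 + 0.0350i, |z|^2 = 0.1176
Iter 5: z = -1.1073 + 0.2239i, |z|^2 = 1.2763
Iter 6: z = -0.0464 + -0.2958i, |z|^2 = 0.0896
Iter 7: z = -1.3078 + 0.2275i, |z|^2 = 1.7621
Iter 8: z = 0.4362 + -0.3949i, |z|^2 = 0.3462

Answer: 9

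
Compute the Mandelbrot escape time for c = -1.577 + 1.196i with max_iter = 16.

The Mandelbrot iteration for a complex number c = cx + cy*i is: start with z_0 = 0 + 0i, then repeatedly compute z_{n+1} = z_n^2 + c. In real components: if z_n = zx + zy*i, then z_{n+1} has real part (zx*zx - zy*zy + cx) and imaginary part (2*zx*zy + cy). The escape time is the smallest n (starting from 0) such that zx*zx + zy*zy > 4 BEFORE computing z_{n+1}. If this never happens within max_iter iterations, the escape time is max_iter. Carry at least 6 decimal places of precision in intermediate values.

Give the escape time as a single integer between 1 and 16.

Answer: 2

Derivation:
z_0 = 0 + 0i, c = -1.5770 + 1.1960i
Iter 1: z = -1.5770 + 1.1960i, |z|^2 = 3.9173
Iter 2: z = -0.5205 + -2.5762i, |z|^2 = 6.9076
Escaped at iteration 2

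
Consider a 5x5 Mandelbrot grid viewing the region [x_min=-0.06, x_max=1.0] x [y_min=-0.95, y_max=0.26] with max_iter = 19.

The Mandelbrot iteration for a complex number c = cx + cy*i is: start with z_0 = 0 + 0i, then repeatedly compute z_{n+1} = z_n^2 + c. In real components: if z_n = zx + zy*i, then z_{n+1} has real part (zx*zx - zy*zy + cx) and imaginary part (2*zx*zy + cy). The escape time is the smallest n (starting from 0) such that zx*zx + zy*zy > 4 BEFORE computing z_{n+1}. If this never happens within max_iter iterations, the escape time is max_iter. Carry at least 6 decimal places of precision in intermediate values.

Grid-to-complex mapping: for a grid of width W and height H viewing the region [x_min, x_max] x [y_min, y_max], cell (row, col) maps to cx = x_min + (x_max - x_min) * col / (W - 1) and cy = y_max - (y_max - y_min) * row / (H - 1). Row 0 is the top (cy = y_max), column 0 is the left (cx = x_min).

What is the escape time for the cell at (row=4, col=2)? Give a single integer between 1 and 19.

Answer: 3

Derivation:
z_0 = 0 + 0i, c = 0.4700 + -0.9500i
Iter 1: z = 0.4700 + -0.9500i, |z|^2 = 1.1234
Iter 2: z = -0.2116 + -1.8430i, |z|^2 = 3.4414
Iter 3: z = -2.8819 + -0.1700i, |z|^2 = 8.3341
Escaped at iteration 3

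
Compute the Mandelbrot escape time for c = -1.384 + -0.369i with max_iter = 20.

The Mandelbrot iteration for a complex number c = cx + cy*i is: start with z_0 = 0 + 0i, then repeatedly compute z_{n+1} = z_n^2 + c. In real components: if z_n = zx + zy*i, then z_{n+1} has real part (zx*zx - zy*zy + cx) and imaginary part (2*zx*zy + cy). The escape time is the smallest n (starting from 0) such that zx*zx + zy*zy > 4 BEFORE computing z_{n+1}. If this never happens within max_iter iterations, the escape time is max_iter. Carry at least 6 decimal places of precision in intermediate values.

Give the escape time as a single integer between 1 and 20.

z_0 = 0 + 0i, c = -1.3840 + -0.3690i
Iter 1: z = -1.3840 + -0.3690i, |z|^2 = 2.0516
Iter 2: z = 0.3953 + 0.6524i, |z|^2 = 0.5819
Iter 3: z = -1.6534 + 0.1468i, |z|^2 = 2.7551
Iter 4: z = 1.3280 + -0.8543i, |z|^2 = 2.4936
Iter 5: z = -0.3502 + -2.6382i, |z|^2 = 7.0828
Escaped at iteration 5

Answer: 5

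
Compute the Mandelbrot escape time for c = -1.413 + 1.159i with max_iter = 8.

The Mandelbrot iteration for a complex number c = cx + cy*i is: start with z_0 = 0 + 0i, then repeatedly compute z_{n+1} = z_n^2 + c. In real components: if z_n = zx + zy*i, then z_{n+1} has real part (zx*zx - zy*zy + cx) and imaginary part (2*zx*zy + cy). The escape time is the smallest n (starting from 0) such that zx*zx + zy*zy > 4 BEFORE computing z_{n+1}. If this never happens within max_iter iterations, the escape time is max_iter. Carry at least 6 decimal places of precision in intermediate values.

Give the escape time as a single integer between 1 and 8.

Answer: 2

Derivation:
z_0 = 0 + 0i, c = -1.4130 + 1.1590i
Iter 1: z = -1.4130 + 1.1590i, |z|^2 = 3.3399
Iter 2: z = -0.7597 + -2.1163i, |z|^2 = 5.0560
Escaped at iteration 2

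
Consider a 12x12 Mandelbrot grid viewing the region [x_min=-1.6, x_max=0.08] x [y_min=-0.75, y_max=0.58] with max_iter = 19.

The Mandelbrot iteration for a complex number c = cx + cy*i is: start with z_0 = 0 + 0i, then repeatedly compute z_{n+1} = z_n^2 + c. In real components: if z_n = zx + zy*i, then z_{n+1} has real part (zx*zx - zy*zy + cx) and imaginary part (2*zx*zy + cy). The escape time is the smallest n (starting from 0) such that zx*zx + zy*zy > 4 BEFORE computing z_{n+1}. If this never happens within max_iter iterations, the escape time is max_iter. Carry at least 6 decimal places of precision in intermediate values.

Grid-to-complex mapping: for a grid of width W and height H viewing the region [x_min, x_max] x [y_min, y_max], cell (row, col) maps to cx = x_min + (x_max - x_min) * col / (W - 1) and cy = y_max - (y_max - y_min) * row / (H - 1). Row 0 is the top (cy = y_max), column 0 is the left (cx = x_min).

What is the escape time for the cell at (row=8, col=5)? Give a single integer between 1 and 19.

Answer: 7

Derivation:
z_0 = 0 + 0i, c = -0.8364 + -0.3873i
Iter 1: z = -0.8364 + -0.3873i, |z|^2 = 0.8495
Iter 2: z = -0.2868 + 0.2605i, |z|^2 = 0.1502
Iter 3: z = -0.8220 + -0.5367i, |z|^2 = 0.9637
Iter 4: z = -0.4488 + 0.4951i, |z|^2 = 0.4465
Iter 5: z = -0.8800 + -0.8317i, |z|^2 = 1.4661
Iter 6: z = -0.7536 + 1.0765i, |z|^2 = 1.7268
Iter 7: z = -1.4273 + -2.0098i, |z|^2 = 6.0766
Escaped at iteration 7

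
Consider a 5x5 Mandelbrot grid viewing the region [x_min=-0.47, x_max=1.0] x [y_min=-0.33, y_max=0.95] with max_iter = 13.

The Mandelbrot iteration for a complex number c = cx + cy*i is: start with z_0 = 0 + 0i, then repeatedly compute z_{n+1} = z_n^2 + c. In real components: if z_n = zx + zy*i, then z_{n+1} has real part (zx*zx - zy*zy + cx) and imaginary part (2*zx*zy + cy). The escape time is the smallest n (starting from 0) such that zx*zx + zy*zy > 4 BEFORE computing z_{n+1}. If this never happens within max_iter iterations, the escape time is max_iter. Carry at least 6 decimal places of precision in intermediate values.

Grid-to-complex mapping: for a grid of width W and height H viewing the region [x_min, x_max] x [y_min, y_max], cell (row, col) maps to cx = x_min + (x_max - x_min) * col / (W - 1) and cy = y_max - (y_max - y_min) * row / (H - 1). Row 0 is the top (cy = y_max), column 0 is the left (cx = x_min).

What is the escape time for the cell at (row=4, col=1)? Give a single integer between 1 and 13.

Answer: 13

Derivation:
z_0 = 0 + 0i, c = -0.1025 + -0.3300i
Iter 1: z = -0.1025 + -0.3300i, |z|^2 = 0.1194
Iter 2: z = -0.2009 + -0.2624i, |z|^2 = 0.1092
Iter 3: z = -0.1310 + -0.2246i, |z|^2 = 0.0676
Iter 4: z = -0.1358 + -0.2712i, |z|^2 = 0.0920
Iter 5: z = -0.1576 + -0.2564i, |z|^2 = 0.0906
Iter 6: z = -0.1434 + -0.2492i, |z|^2 = 0.0827
Iter 7: z = -0.1440 + -0.2585i, |z|^2 = 0.0876
Iter 8: z = -0.1486 + -0.2555i, |z|^2 = 0.0874
Iter 9: z = -0.1457 + -0.2541i, |z|^2 = 0.0858
Iter 10: z = -0.1458 + -0.2560i, |z|^2 = 0.0868
Iter 11: z = -0.1468 + -0.2554i, |z|^2 = 0.0867
Iter 12: z = -0.1462 + -0.2551i, |z|^2 = 0.0864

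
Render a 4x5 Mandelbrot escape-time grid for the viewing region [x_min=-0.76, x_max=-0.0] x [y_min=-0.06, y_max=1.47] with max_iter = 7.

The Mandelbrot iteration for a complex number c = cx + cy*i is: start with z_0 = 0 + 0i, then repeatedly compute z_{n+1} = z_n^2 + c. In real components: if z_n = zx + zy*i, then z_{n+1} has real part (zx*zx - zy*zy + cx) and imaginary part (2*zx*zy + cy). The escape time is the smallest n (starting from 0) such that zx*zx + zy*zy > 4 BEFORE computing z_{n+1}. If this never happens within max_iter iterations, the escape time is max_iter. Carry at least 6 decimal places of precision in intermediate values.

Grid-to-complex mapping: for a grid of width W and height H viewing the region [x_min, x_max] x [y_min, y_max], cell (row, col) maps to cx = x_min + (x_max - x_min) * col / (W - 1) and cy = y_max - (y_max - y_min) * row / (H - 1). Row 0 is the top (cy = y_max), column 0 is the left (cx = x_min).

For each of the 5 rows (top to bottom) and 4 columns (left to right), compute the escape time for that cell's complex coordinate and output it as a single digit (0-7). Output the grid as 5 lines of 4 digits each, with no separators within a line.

(row=0, col=0): c = -0.7600 + 1.4700i → escape time 2
(row=0, col=1): c = -0.5067 + 1.4700i → escape time 2
(row=0, col=2): c = -0.2533 + 1.4700i → escape time 2
(row=0, col=3): c = 0.0000 + 1.4700i → escape time 2
(row=1, col=0): c = -0.7600 + 1.0875i → escape time 3
(row=1, col=1): c = -0.5067 + 1.0875i → escape time 4
(row=1, col=2): c = -0.2533 + 1.0875i → escape time 5
(row=1, col=3): c = 0.0000 + 1.0875i → escape time 4
(row=2, col=0): c = -0.7600 + 0.7050i → escape time 4
(row=2, col=1): c = -0.5067 + 0.7050i → escape time 7
(row=2, col=2): c = -0.2533 + 0.7050i → escape time 7
(row=2, col=3): c = 0.0000 + 0.7050i → escape time 7
(row=3, col=0): c = -0.7600 + 0.3225i → escape time 7
(row=3, col=1): c = -0.5067 + 0.3225i → escape time 7
(row=3, col=2): c = -0.2533 + 0.3225i → escape time 7
(row=3, col=3): c = 0.0000 + 0.3225i → escape time 7
(row=4, col=0): c = -0.7600 + -0.0600i → escape time 7
(row=4, col=1): c = -0.5067 + -0.0600i → escape time 7
(row=4, col=2): c = -0.2533 + -0.0600i → escape time 7
(row=4, col=3): c = 0.0000 + -0.0600i → escape time 7

Answer: 2222
3454
4777
7777
7777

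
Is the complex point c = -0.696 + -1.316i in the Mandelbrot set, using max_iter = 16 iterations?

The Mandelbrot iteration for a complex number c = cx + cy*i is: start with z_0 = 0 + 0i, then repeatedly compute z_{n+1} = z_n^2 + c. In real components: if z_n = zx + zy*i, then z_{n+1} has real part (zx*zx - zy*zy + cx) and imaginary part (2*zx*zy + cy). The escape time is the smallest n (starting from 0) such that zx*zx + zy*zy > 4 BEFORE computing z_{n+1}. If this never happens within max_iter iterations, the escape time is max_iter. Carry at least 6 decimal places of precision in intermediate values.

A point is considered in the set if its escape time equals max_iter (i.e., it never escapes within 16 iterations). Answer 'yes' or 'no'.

z_0 = 0 + 0i, c = -0.6960 + -1.3160i
Iter 1: z = -0.6960 + -1.3160i, |z|^2 = 2.2163
Iter 2: z = -1.9434 + 0.5159i, |z|^2 = 4.0431
Escaped at iteration 2

Answer: no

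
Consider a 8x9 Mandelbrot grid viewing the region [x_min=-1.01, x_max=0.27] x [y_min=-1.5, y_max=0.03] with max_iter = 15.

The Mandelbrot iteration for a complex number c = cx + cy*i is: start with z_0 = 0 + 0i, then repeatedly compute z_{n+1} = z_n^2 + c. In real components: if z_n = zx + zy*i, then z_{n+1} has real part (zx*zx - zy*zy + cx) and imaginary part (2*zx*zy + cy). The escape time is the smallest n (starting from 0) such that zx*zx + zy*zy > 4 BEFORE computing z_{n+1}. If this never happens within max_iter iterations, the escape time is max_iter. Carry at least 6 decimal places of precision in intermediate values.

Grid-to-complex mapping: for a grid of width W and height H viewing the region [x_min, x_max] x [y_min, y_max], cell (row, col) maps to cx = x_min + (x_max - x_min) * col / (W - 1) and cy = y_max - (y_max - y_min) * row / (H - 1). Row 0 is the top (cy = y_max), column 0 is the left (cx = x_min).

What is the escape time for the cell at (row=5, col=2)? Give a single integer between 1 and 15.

Answer: 4

Derivation:
z_0 = 0 + 0i, c = -0.6443 + -0.9263i
Iter 1: z = -0.6443 + -0.9263i, |z|^2 = 1.2730
Iter 2: z = -1.0871 + 0.2673i, |z|^2 = 1.2533
Iter 3: z = 0.4661 + -1.5074i, |z|^2 = 2.4895
Iter 4: z = -2.6993 + -2.3315i, |z|^2 = 12.7219
Escaped at iteration 4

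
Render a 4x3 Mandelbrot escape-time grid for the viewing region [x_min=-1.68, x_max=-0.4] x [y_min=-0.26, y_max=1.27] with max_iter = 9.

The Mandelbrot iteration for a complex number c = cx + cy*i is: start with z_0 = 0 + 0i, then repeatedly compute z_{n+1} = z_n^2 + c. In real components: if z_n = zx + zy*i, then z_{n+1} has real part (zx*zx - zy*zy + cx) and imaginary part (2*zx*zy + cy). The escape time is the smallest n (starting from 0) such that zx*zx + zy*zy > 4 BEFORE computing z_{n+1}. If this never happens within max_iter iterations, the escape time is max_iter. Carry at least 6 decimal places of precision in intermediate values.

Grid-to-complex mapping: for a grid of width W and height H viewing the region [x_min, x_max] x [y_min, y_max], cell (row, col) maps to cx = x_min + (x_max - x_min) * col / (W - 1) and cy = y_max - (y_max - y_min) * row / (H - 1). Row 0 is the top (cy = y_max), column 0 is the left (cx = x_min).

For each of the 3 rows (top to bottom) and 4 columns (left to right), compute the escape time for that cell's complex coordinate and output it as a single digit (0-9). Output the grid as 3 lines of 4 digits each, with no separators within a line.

Answer: 1233
3469
4999

Derivation:
(row=0, col=0): c = -1.6800 + 1.2700i → escape time 1
(row=0, col=1): c = -1.2533 + 1.2700i → escape time 2
(row=0, col=2): c = -0.8267 + 1.2700i → escape time 3
(row=0, col=3): c = -0.4000 + 1.2700i → escape time 3
(row=1, col=0): c = -1.6800 + 0.5050i → escape time 3
(row=1, col=1): c = -1.2533 + 0.5050i → escape time 4
(row=1, col=2): c = -0.8267 + 0.5050i → escape time 6
(row=1, col=3): c = -0.4000 + 0.5050i → escape time 9
(row=2, col=0): c = -1.6800 + -0.2600i → escape time 4
(row=2, col=1): c = -1.2533 + -0.2600i → escape time 9
(row=2, col=2): c = -0.8267 + -0.2600i → escape time 9
(row=2, col=3): c = -0.4000 + -0.2600i → escape time 9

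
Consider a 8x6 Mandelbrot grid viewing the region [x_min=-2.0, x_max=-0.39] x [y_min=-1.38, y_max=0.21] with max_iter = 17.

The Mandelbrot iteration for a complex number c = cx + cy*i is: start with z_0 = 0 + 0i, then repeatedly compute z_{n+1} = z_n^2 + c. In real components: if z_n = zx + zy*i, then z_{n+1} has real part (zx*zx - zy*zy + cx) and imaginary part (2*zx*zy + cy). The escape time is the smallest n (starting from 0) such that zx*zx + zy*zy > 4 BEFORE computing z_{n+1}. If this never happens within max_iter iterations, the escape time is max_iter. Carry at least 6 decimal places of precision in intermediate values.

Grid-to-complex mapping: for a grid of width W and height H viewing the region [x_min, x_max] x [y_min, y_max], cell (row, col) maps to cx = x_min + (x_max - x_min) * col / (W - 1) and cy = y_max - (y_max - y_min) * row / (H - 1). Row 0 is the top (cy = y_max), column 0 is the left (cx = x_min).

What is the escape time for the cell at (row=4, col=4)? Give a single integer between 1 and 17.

z_0 = 0 + 0i, c = -1.0800 + -1.0620i
Iter 1: z = -1.0800 + -1.0620i, |z|^2 = 2.2942
Iter 2: z = -1.0414 + 1.2319i, |z|^2 = 2.6022
Iter 3: z = -1.5130 + -3.6280i, |z|^2 = 15.4513
Escaped at iteration 3

Answer: 3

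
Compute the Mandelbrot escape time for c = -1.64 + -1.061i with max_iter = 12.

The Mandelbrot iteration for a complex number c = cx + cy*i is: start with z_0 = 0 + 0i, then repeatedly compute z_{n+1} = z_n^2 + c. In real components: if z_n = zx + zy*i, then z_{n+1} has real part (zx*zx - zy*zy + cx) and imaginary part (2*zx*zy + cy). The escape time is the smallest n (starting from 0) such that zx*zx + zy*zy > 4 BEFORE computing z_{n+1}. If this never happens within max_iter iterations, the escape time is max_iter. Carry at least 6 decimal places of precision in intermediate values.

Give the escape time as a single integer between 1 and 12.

Answer: 2

Derivation:
z_0 = 0 + 0i, c = -1.6400 + -1.0610i
Iter 1: z = -1.6400 + -1.0610i, |z|^2 = 3.8153
Iter 2: z = -0.0761 + 2.4191i, |z|^2 = 5.8577
Escaped at iteration 2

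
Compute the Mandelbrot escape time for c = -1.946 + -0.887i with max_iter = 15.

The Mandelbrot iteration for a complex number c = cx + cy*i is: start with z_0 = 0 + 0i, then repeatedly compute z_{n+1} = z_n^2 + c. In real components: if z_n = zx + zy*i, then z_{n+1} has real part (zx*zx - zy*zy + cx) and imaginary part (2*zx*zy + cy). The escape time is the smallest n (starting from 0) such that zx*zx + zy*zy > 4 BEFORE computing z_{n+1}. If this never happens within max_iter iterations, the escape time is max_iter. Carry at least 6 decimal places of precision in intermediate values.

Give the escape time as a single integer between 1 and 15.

z_0 = 0 + 0i, c = -1.9460 + -0.8870i
Iter 1: z = -1.9460 + -0.8870i, |z|^2 = 4.5737
Escaped at iteration 1

Answer: 1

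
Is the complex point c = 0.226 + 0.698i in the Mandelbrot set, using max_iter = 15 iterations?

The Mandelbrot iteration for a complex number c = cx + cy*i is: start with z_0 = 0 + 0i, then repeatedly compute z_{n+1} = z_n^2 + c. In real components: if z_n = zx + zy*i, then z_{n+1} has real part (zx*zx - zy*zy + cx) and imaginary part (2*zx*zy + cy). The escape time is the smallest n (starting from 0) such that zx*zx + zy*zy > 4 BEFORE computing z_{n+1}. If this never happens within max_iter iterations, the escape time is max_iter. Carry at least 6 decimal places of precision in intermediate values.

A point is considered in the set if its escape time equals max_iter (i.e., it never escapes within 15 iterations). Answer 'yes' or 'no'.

z_0 = 0 + 0i, c = 0.2260 + 0.6980i
Iter 1: z = 0.2260 + 0.6980i, |z|^2 = 0.5383
Iter 2: z = -0.2101 + 1.0135i, |z|^2 = 1.0713
Iter 3: z = -0.7570 + 0.2721i, |z|^2 = 0.6471
Iter 4: z = 0.7251 + 0.2861i, |z|^2 = 0.6075
Iter 5: z = 0.6699 + 1.1128i, |z|^2 = 1.6871
Iter 6: z = -0.5637 + 2.1889i, |z|^2 = 5.1091
Escaped at iteration 6

Answer: no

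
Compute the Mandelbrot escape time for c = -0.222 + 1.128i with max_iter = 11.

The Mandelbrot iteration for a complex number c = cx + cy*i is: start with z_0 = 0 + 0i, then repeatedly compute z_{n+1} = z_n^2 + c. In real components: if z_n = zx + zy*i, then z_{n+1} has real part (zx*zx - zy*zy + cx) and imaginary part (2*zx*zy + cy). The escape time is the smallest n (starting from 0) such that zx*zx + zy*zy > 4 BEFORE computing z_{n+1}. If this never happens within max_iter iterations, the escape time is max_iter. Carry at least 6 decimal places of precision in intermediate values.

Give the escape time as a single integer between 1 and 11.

z_0 = 0 + 0i, c = -0.2220 + 1.1280i
Iter 1: z = -0.2220 + 1.1280i, |z|^2 = 1.3217
Iter 2: z = -1.4451 + 0.6272i, |z|^2 = 2.4817
Iter 3: z = 1.4730 + -0.6846i, |z|^2 = 2.6384
Iter 4: z = 1.4789 + -0.8889i, |z|^2 = 2.9774
Iter 5: z = 1.1750 + -1.5013i, |z|^2 = 3.6345
Iter 6: z = -1.0951 + -2.4001i, |z|^2 = 6.9597
Escaped at iteration 6

Answer: 6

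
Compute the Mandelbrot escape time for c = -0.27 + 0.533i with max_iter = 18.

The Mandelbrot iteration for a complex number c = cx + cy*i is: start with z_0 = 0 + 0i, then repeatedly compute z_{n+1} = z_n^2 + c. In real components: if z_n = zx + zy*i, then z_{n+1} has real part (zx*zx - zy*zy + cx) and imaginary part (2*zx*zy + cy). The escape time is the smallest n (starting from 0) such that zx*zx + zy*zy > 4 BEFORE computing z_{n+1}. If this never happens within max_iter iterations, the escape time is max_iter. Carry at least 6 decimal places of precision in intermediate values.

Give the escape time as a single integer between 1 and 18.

Answer: 18

Derivation:
z_0 = 0 + 0i, c = -0.2700 + 0.5330i
Iter 1: z = -0.2700 + 0.5330i, |z|^2 = 0.3570
Iter 2: z = -0.4812 + 0.2452i, |z|^2 = 0.2917
Iter 3: z = -0.0986 + 0.2970i, |z|^2 = 0.0980
Iter 4: z = -0.3485 + 0.4744i, |z|^2 = 0.3466
Iter 5: z = -0.3736 + 0.2023i, |z|^2 = 0.1805
Iter 6: z = -0.1713 + 0.3818i, |z|^2 = 0.1751
Iter 7: z = -0.3864 + 0.4022i, |z|^2 = 0.3111
Iter 8: z = -0.2824 + 0.2222i, |z|^2 = 0.1291
Iter 9: z = -0.2396 + 0.4075i, |z|^2 = 0.2235
Iter 10: z = -0.3787 + 0.3377i, |z|^2 = 0.2574
Iter 11: z = -0.2407 + 0.2772i, |z|^2 = 0.1348
Iter 12: z = -0.2889 + 0.3996i, |z|^2 = 0.2431
Iter 13: z = -0.3462 + 0.3021i, |z|^2 = 0.2111
Iter 14: z = -0.2414 + 0.3239i, |z|^2 = 0.1632
Iter 15: z = -0.3166 + 0.3766i, |z|^2 = 0.2421
Iter 16: z = -0.3116 + 0.2945i, |z|^2 = 0.1839
Iter 17: z = -0.2597 + 0.3494i, |z|^2 = 0.1895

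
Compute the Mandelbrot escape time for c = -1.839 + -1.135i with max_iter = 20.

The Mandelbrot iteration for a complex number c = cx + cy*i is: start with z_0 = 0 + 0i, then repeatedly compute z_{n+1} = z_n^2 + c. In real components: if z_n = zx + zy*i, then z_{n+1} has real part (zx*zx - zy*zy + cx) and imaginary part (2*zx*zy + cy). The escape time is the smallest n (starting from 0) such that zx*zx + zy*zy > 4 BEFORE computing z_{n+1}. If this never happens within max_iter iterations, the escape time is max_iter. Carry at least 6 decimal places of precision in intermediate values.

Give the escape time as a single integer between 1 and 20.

Answer: 1

Derivation:
z_0 = 0 + 0i, c = -1.8390 + -1.1350i
Iter 1: z = -1.8390 + -1.1350i, |z|^2 = 4.6701
Escaped at iteration 1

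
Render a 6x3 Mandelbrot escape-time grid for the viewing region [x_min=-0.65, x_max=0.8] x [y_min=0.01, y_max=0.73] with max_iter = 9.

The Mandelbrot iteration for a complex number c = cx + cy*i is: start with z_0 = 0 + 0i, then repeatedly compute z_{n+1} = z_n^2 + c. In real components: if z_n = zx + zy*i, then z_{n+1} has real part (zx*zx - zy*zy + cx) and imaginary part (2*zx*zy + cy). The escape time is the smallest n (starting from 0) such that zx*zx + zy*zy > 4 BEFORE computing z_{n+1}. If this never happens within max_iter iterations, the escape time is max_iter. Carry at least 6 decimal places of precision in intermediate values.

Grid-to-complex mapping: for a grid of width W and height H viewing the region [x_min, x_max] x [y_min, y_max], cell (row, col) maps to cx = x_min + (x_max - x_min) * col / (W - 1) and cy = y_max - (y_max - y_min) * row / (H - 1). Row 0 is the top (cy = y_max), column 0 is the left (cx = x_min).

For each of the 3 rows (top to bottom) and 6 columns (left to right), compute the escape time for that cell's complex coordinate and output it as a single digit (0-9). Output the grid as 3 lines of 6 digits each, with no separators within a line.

Answer: 589632
999953
999953

Derivation:
(row=0, col=0): c = -0.6500 + 0.7300i → escape time 5
(row=0, col=1): c = -0.3600 + 0.7300i → escape time 8
(row=0, col=2): c = -0.0700 + 0.7300i → escape time 9
(row=0, col=3): c = 0.2200 + 0.7300i → escape time 6
(row=0, col=4): c = 0.5100 + 0.7300i → escape time 3
(row=0, col=5): c = 0.8000 + 0.7300i → escape time 2
(row=1, col=0): c = -0.6500 + 0.3700i → escape time 9
(row=1, col=1): c = -0.3600 + 0.3700i → escape time 9
(row=1, col=2): c = -0.0700 + 0.3700i → escape time 9
(row=1, col=3): c = 0.2200 + 0.3700i → escape time 9
(row=1, col=4): c = 0.5100 + 0.3700i → escape time 5
(row=1, col=5): c = 0.8000 + 0.3700i → escape time 3
(row=2, col=0): c = -0.6500 + 0.0100i → escape time 9
(row=2, col=1): c = -0.3600 + 0.0100i → escape time 9
(row=2, col=2): c = -0.0700 + 0.0100i → escape time 9
(row=2, col=3): c = 0.2200 + 0.0100i → escape time 9
(row=2, col=4): c = 0.5100 + 0.0100i → escape time 5
(row=2, col=5): c = 0.8000 + 0.0100i → escape time 3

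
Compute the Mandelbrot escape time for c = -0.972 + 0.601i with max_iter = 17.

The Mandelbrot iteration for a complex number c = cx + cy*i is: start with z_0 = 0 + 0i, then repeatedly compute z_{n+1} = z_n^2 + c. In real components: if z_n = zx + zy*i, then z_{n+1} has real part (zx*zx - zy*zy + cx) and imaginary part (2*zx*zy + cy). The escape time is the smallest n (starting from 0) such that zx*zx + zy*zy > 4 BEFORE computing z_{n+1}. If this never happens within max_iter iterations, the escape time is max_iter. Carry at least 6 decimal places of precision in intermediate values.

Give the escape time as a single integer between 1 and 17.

z_0 = 0 + 0i, c = -0.9720 + 0.6010i
Iter 1: z = -0.9720 + 0.6010i, |z|^2 = 1.3060
Iter 2: z = -0.3884 + -0.5673i, |z|^2 = 0.4727
Iter 3: z = -1.1430 + 1.0417i, |z|^2 = 2.3917
Iter 4: z = -0.7507 + -1.7804i, |z|^2 = 3.7335
Iter 5: z = -3.5783 + 3.2742i, |z|^2 = 23.5249
Escaped at iteration 5

Answer: 5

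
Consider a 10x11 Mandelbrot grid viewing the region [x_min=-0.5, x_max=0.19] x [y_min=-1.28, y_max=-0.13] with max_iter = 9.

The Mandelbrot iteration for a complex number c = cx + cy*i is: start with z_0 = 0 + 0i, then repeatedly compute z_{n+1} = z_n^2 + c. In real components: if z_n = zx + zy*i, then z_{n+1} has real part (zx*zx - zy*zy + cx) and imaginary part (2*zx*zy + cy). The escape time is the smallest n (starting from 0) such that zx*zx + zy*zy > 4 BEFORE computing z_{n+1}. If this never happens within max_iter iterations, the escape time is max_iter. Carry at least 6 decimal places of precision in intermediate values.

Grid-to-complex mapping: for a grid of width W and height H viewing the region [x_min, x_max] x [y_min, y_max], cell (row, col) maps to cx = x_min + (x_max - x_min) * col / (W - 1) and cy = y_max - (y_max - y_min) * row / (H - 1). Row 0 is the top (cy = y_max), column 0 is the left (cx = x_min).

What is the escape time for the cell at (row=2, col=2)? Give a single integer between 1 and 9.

Answer: 9

Derivation:
z_0 = 0 + 0i, c = -0.3467 + -0.3600i
Iter 1: z = -0.3467 + -0.3600i, |z|^2 = 0.2498
Iter 2: z = -0.3561 + -0.1104i, |z|^2 = 0.1390
Iter 3: z = -0.2321 + -0.2814i, |z|^2 = 0.1330
Iter 4: z = -0.3720 + -0.2294i, |z|^2 = 0.1910
Iter 5: z = -0.2609 + -0.1893i, |z|^2 = 0.1039
Iter 6: z = -0.3144 + -0.2612i, |z|^2 = 0.1671
Iter 7: z = -0.3160 + -0.1957i, |z|^2 = 0.1382
Iter 8: z = -0.2851 + -0.2363i, |z|^2 = 0.1371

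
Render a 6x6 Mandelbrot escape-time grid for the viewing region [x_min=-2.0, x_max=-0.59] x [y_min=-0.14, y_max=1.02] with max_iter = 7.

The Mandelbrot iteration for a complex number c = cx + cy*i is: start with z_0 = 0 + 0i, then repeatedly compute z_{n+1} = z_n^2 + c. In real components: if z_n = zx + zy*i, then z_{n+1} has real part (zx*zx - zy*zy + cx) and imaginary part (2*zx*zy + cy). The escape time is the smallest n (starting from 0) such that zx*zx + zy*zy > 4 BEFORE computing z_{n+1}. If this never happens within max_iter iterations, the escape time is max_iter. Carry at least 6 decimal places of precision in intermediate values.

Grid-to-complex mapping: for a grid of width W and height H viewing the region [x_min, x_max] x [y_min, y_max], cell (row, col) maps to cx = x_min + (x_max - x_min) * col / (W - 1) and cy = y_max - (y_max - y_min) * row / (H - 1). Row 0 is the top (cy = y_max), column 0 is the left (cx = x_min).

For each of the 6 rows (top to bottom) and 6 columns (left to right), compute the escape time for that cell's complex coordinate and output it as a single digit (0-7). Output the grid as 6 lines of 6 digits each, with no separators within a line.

Answer: 123334
123345
133457
145777
167777
147777

Derivation:
(row=0, col=0): c = -2.0000 + 1.0200i → escape time 1
(row=0, col=1): c = -1.7180 + 1.0200i → escape time 2
(row=0, col=2): c = -1.4360 + 1.0200i → escape time 3
(row=0, col=3): c = -1.1540 + 1.0200i → escape time 3
(row=0, col=4): c = -0.8720 + 1.0200i → escape time 3
(row=0, col=5): c = -0.5900 + 1.0200i → escape time 4
(row=1, col=0): c = -2.0000 + 0.7880i → escape time 1
(row=1, col=1): c = -1.7180 + 0.7880i → escape time 2
(row=1, col=2): c = -1.4360 + 0.7880i → escape time 3
(row=1, col=3): c = -1.1540 + 0.7880i → escape time 3
(row=1, col=4): c = -0.8720 + 0.7880i → escape time 4
(row=1, col=5): c = -0.5900 + 0.7880i → escape time 5
(row=2, col=0): c = -2.0000 + 0.5560i → escape time 1
(row=2, col=1): c = -1.7180 + 0.5560i → escape time 3
(row=2, col=2): c = -1.4360 + 0.5560i → escape time 3
(row=2, col=3): c = -1.1540 + 0.5560i → escape time 4
(row=2, col=4): c = -0.8720 + 0.5560i → escape time 5
(row=2, col=5): c = -0.5900 + 0.5560i → escape time 7
(row=3, col=0): c = -2.0000 + 0.3240i → escape time 1
(row=3, col=1): c = -1.7180 + 0.3240i → escape time 4
(row=3, col=2): c = -1.4360 + 0.3240i → escape time 5
(row=3, col=3): c = -1.1540 + 0.3240i → escape time 7
(row=3, col=4): c = -0.8720 + 0.3240i → escape time 7
(row=3, col=5): c = -0.5900 + 0.3240i → escape time 7
(row=4, col=0): c = -2.0000 + 0.0920i → escape time 1
(row=4, col=1): c = -1.7180 + 0.0920i → escape time 6
(row=4, col=2): c = -1.4360 + 0.0920i → escape time 7
(row=4, col=3): c = -1.1540 + 0.0920i → escape time 7
(row=4, col=4): c = -0.8720 + 0.0920i → escape time 7
(row=4, col=5): c = -0.5900 + 0.0920i → escape time 7
(row=5, col=0): c = -2.0000 + -0.1400i → escape time 1
(row=5, col=1): c = -1.7180 + -0.1400i → escape time 4
(row=5, col=2): c = -1.4360 + -0.1400i → escape time 7
(row=5, col=3): c = -1.1540 + -0.1400i → escape time 7
(row=5, col=4): c = -0.8720 + -0.1400i → escape time 7
(row=5, col=5): c = -0.5900 + -0.1400i → escape time 7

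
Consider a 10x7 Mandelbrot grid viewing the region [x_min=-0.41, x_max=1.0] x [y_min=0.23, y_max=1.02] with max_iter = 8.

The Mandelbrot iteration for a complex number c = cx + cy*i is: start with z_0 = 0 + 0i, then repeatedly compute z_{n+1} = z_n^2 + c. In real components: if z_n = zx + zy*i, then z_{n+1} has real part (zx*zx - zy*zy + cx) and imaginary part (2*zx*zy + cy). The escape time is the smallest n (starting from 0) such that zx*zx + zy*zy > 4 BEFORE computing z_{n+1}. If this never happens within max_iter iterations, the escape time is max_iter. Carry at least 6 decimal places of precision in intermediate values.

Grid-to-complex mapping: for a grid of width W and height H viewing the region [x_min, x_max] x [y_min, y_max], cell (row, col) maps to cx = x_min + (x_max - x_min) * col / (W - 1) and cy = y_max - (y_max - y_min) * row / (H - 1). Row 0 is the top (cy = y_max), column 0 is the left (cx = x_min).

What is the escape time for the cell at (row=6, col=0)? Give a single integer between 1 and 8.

z_0 = 0 + 0i, c = -0.4100 + 0.2300i
Iter 1: z = -0.4100 + 0.2300i, |z|^2 = 0.2210
Iter 2: z = -0.2948 + 0.0414i, |z|^2 = 0.0886
Iter 3: z = -0.3248 + 0.2056i, |z|^2 = 0.1478
Iter 4: z = -0.3468 + 0.0964i, |z|^2 = 0.1295
Iter 5: z = -0.2991 + 0.1631i, |z|^2 = 0.1160
Iter 6: z = -0.3472 + 0.1324i, |z|^2 = 0.1381
Iter 7: z = -0.3070 + 0.1380i, |z|^2 = 0.1133

Answer: 8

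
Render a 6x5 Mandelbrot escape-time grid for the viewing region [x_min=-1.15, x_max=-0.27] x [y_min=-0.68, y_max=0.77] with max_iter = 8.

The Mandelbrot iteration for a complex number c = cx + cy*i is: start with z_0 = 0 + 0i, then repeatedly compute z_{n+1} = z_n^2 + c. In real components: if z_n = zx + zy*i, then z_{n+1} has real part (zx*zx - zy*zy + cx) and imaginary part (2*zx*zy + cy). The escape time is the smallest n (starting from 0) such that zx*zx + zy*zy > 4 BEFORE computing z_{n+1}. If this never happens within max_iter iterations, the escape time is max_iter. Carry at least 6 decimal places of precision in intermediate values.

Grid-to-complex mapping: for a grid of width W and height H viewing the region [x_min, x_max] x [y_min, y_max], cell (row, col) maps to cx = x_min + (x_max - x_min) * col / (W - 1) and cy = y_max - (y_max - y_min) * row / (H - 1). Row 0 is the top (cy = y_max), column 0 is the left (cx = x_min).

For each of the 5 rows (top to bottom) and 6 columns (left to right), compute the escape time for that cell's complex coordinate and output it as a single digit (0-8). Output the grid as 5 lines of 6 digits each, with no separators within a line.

(row=0, col=0): c = -1.1500 + 0.7700i → escape time 3
(row=0, col=1): c = -0.9740 + 0.7700i → escape time 3
(row=0, col=2): c = -0.7980 + 0.7700i → escape time 4
(row=0, col=3): c = -0.6220 + 0.7700i → escape time 5
(row=0, col=4): c = -0.4460 + 0.7700i → escape time 6
(row=0, col=5): c = -0.2700 + 0.7700i → escape time 8
(row=1, col=0): c = -1.1500 + 0.4075i → escape time 7
(row=1, col=1): c = -0.9740 + 0.4075i → escape time 7
(row=1, col=2): c = -0.7980 + 0.4075i → escape time 7
(row=1, col=3): c = -0.6220 + 0.4075i → escape time 8
(row=1, col=4): c = -0.4460 + 0.4075i → escape time 8
(row=1, col=5): c = -0.2700 + 0.4075i → escape time 8
(row=2, col=0): c = -1.1500 + 0.0450i → escape time 8
(row=2, col=1): c = -0.9740 + 0.0450i → escape time 8
(row=2, col=2): c = -0.7980 + 0.0450i → escape time 8
(row=2, col=3): c = -0.6220 + 0.0450i → escape time 8
(row=2, col=4): c = -0.4460 + 0.0450i → escape time 8
(row=2, col=5): c = -0.2700 + 0.0450i → escape time 8
(row=3, col=0): c = -1.1500 + -0.3175i → escape time 8
(row=3, col=1): c = -0.9740 + -0.3175i → escape time 8
(row=3, col=2): c = -0.7980 + -0.3175i → escape time 8
(row=3, col=3): c = -0.6220 + -0.3175i → escape time 8
(row=3, col=4): c = -0.4460 + -0.3175i → escape time 8
(row=3, col=5): c = -0.2700 + -0.3175i → escape time 8
(row=4, col=0): c = -1.1500 + -0.6800i → escape time 3
(row=4, col=1): c = -0.9740 + -0.6800i → escape time 4
(row=4, col=2): c = -0.7980 + -0.6800i → escape time 5
(row=4, col=3): c = -0.6220 + -0.6800i → escape time 8
(row=4, col=4): c = -0.4460 + -0.6800i → escape time 8
(row=4, col=5): c = -0.2700 + -0.6800i → escape time 8

Answer: 334568
777888
888888
888888
345888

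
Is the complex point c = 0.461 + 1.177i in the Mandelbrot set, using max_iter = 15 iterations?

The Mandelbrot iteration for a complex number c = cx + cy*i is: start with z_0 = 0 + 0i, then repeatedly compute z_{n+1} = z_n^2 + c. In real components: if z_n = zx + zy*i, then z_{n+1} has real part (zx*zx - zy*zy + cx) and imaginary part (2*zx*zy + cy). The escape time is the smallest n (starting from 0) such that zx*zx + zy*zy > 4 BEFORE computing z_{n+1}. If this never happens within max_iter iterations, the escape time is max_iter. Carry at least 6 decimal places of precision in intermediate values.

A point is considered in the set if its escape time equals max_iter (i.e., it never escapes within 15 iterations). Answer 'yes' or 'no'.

Answer: no

Derivation:
z_0 = 0 + 0i, c = 0.4610 + 1.1770i
Iter 1: z = 0.4610 + 1.1770i, |z|^2 = 1.5978
Iter 2: z = -0.7118 + 2.2622i, |z|^2 = 5.6242
Escaped at iteration 2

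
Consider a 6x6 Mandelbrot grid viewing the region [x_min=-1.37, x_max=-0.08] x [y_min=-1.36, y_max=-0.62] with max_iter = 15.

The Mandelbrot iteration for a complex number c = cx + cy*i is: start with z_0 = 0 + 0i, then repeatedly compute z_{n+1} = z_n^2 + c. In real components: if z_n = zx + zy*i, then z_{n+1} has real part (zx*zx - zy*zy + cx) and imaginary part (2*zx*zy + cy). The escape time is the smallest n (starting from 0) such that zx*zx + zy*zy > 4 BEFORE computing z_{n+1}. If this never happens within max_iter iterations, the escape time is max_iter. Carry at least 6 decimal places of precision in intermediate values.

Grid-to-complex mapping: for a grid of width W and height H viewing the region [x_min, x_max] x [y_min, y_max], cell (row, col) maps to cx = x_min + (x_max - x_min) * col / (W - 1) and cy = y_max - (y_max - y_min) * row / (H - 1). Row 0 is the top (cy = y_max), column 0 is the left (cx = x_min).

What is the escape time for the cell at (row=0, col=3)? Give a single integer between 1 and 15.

Answer: 15

Derivation:
z_0 = 0 + 0i, c = -0.5960 + -0.6200i
Iter 1: z = -0.5960 + -0.6200i, |z|^2 = 0.7396
Iter 2: z = -0.6252 + 0.1190i, |z|^2 = 0.4050
Iter 3: z = -0.2193 + -0.7688i, |z|^2 = 0.6392
Iter 4: z = -1.1390 + -0.2828i, |z|^2 = 1.3773
Iter 5: z = 0.6214 + 0.0241i, |z|^2 = 0.3867
Iter 6: z = -0.2104 + -0.5900i, |z|^2 = 0.3924
Iter 7: z = -0.8998 + -0.3717i, |z|^2 = 0.9478
Iter 8: z = 0.0755 + 0.0489i, |z|^2 = 0.0081
Iter 9: z = -0.5927 + -0.6126i, |z|^2 = 0.7266
Iter 10: z = -0.6200 + 0.1062i, |z|^2 = 0.3957
Iter 11: z = -0.2229 + -0.7517i, |z|^2 = 0.6147
Iter 12: z = -1.1113 + -0.2850i, |z|^2 = 1.3163
Iter 13: z = 0.5579 + 0.0134i, |z|^2 = 0.3114
Iter 14: z = -0.2850 + -0.6051i, |z|^2 = 0.4473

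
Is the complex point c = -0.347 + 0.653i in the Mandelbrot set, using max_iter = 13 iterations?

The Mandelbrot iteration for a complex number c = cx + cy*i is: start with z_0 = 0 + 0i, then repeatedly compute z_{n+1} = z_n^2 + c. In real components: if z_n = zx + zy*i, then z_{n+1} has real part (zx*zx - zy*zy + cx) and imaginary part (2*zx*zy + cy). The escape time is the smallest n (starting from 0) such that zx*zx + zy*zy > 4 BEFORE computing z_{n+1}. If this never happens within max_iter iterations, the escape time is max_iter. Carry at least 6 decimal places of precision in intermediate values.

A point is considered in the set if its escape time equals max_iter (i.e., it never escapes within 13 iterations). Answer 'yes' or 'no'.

z_0 = 0 + 0i, c = -0.3470 + 0.6530i
Iter 1: z = -0.3470 + 0.6530i, |z|^2 = 0.5468
Iter 2: z = -0.6530 + 0.1998i, |z|^2 = 0.4663
Iter 3: z = 0.0395 + 0.3920i, |z|^2 = 0.1553
Iter 4: z = -0.4991 + 0.6840i, |z|^2 = 0.7169
Iter 5: z = -0.5657 + -0.0298i, |z|^2 = 0.3209
Iter 6: z = -0.0279 + 0.6867i, |z|^2 = 0.4723
Iter 7: z = -0.8178 + 0.6147i, |z|^2 = 1.0465
Iter 8: z = -0.0561 + -0.3523i, |z|^2 = 0.1273
Iter 9: z = -0.4680 + 0.6925i, |z|^2 = 0.6986
Iter 10: z = -0.6076 + 0.0049i, |z|^2 = 0.3692
Iter 11: z = 0.0221 + 0.6471i, |z|^2 = 0.4192
Iter 12: z = -0.7652 + 0.6817i, |z|^2 = 1.0503
Did not escape in 13 iterations → in set

Answer: yes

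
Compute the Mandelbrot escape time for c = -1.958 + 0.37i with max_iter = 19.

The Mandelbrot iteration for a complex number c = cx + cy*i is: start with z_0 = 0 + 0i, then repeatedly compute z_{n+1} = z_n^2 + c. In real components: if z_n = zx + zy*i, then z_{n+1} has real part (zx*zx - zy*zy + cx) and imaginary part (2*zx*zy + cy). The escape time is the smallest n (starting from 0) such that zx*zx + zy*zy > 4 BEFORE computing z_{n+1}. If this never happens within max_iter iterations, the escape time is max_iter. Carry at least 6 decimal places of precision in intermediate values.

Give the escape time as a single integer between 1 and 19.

z_0 = 0 + 0i, c = -1.9580 + 0.3700i
Iter 1: z = -1.9580 + 0.3700i, |z|^2 = 3.9707
Iter 2: z = 1.7389 + -1.0789i, |z|^2 = 4.1877
Escaped at iteration 2

Answer: 2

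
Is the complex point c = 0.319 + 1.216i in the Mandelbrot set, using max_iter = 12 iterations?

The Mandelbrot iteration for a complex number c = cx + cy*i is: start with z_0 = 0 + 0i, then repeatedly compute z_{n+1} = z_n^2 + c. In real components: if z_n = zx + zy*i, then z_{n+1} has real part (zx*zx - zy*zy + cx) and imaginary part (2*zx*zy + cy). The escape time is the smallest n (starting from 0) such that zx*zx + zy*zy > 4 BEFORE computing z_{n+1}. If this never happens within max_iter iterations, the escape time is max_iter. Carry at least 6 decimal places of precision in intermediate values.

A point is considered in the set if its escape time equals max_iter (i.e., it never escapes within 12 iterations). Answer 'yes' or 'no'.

z_0 = 0 + 0i, c = 0.3190 + 1.2160i
Iter 1: z = 0.3190 + 1.2160i, |z|^2 = 1.5804
Iter 2: z = -1.0579 + 1.9918i, |z|^2 = 5.0864
Escaped at iteration 2

Answer: no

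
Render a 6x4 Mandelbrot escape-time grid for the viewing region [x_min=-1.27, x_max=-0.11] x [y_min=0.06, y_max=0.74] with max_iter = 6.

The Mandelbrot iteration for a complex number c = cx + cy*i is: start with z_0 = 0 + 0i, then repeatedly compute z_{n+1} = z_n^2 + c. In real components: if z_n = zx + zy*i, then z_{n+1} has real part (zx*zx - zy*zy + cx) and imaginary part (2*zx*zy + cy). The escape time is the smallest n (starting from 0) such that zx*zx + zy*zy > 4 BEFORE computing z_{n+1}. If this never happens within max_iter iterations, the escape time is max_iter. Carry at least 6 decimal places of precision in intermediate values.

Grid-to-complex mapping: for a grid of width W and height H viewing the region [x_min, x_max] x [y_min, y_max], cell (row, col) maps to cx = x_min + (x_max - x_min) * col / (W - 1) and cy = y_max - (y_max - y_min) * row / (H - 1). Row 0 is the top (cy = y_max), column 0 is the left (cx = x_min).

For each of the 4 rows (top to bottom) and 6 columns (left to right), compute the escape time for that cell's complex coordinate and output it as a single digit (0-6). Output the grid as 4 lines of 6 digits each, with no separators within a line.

Answer: 334666
456666
666666
666666

Derivation:
(row=0, col=0): c = -1.2700 + 0.7400i → escape time 3
(row=0, col=1): c = -1.0380 + 0.7400i → escape time 3
(row=0, col=2): c = -0.8060 + 0.7400i → escape time 4
(row=0, col=3): c = -0.5740 + 0.7400i → escape time 6
(row=0, col=4): c = -0.3420 + 0.7400i → escape time 6
(row=0, col=5): c = -0.1100 + 0.7400i → escape time 6
(row=1, col=0): c = -1.2700 + 0.5133i → escape time 4
(row=1, col=1): c = -1.0380 + 0.5133i → escape time 5
(row=1, col=2): c = -0.8060 + 0.5133i → escape time 6
(row=1, col=3): c = -0.5740 + 0.5133i → escape time 6
(row=1, col=4): c = -0.3420 + 0.5133i → escape time 6
(row=1, col=5): c = -0.1100 + 0.5133i → escape time 6
(row=2, col=0): c = -1.2700 + 0.2867i → escape time 6
(row=2, col=1): c = -1.0380 + 0.2867i → escape time 6
(row=2, col=2): c = -0.8060 + 0.2867i → escape time 6
(row=2, col=3): c = -0.5740 + 0.2867i → escape time 6
(row=2, col=4): c = -0.3420 + 0.2867i → escape time 6
(row=2, col=5): c = -0.1100 + 0.2867i → escape time 6
(row=3, col=0): c = -1.2700 + 0.0600i → escape time 6
(row=3, col=1): c = -1.0380 + 0.0600i → escape time 6
(row=3, col=2): c = -0.8060 + 0.0600i → escape time 6
(row=3, col=3): c = -0.5740 + 0.0600i → escape time 6
(row=3, col=4): c = -0.3420 + 0.0600i → escape time 6
(row=3, col=5): c = -0.1100 + 0.0600i → escape time 6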